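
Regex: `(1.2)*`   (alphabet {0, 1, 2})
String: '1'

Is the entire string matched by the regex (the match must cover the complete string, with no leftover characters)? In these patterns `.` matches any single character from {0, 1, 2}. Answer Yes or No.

No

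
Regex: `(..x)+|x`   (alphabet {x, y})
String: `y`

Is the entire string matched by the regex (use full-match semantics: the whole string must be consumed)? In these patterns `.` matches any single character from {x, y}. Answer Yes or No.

No

Every match must end with `x`, but `y` does not.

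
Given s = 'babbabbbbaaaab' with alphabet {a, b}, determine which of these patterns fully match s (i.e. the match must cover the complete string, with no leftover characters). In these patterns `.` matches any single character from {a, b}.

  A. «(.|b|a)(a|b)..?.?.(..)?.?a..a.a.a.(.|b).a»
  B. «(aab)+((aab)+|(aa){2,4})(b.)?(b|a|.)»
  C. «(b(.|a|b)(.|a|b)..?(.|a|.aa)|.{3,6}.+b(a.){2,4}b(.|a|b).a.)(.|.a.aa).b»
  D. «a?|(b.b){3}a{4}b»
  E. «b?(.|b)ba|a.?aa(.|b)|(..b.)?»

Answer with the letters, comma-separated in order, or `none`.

D

A → no match — must end with 'a'
B → no match — must start with 'aab'
C → no match
D → match
E → no match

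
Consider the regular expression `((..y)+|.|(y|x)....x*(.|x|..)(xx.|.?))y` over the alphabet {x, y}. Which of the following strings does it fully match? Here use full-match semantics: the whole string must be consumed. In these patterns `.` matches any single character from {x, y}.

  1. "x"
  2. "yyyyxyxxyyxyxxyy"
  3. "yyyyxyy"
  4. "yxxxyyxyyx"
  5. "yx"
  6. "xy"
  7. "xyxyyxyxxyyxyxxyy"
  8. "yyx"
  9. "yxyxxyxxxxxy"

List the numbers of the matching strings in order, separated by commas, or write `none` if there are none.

2, 3, 6

1 → no match — must end with "y"
2 → match
3 → match
4 → no match — must end with "y"
5 → no match — must end with "y"
6 → match
7 → no match
8 → no match — must end with "y"
9 → no match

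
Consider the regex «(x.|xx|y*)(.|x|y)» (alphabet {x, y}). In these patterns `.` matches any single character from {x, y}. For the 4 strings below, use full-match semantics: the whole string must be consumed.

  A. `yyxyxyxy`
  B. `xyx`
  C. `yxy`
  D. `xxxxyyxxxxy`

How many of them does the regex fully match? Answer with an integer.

1

A → no match
B → match
C → no match
D → no match
Total matched: 1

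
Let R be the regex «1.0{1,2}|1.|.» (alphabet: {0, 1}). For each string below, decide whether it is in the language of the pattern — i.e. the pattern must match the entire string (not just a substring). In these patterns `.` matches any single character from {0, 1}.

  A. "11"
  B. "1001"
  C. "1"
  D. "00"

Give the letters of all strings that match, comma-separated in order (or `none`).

A, C

A → match
B → no match
C → match
D → no match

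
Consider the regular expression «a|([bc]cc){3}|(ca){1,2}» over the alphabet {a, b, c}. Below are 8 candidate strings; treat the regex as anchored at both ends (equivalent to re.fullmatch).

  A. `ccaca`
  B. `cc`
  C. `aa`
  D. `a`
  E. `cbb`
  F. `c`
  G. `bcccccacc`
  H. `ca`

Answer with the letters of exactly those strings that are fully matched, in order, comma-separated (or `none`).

D, H

A. `ccaca` → no match
B. `cc` → no match
C. `aa` → no match
D. `a` → match
E. `cbb` → no match
F. `c` → no match
G. `bcccccacc` → no match
H. `ca` → match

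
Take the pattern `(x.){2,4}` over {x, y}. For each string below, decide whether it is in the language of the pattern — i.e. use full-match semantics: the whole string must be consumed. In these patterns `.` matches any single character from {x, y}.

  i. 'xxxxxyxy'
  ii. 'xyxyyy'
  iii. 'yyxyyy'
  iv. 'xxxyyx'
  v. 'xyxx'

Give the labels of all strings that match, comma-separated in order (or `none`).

i, v

i → match
ii → no match
iii → no match — must start with 'x'
iv → no match
v → match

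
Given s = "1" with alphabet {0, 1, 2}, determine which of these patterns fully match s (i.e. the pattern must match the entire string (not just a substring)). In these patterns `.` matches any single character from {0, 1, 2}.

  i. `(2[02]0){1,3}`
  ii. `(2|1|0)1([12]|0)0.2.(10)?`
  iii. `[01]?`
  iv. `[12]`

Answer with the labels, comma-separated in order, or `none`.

i → no match — must start with "2"
ii → no match
iii → match
iv → match

iii, iv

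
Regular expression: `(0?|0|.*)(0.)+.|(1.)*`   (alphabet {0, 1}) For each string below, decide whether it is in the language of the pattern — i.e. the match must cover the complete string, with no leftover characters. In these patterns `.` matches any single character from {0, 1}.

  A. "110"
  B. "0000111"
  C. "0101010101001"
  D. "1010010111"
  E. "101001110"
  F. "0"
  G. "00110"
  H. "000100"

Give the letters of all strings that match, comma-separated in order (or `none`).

A → no match
B → no match
C → match
D → no match
E → no match
F → no match
G → no match
H → no match

C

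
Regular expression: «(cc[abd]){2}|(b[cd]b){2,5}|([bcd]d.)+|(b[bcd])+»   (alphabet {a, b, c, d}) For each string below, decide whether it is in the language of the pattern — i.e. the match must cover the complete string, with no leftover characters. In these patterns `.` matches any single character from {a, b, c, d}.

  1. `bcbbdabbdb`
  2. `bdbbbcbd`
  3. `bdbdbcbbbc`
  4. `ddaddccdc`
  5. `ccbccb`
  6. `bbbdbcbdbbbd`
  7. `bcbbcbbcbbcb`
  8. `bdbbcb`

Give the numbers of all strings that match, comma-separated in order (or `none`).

1 → no match
2 → match
3 → match
4 → match
5 → match
6 → match
7 → match
8 → match

2, 3, 4, 5, 6, 7, 8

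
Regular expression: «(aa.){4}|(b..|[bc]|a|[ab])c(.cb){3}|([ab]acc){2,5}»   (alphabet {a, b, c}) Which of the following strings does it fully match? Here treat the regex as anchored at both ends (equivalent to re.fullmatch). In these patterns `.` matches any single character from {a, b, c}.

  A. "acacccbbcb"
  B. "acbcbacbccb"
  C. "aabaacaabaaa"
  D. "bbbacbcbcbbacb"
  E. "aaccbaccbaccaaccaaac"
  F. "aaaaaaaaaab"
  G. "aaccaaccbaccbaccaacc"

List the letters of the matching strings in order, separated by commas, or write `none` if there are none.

B, C, G

A → no match
B → match
C → match
D → no match
E → no match
F → no match
G → match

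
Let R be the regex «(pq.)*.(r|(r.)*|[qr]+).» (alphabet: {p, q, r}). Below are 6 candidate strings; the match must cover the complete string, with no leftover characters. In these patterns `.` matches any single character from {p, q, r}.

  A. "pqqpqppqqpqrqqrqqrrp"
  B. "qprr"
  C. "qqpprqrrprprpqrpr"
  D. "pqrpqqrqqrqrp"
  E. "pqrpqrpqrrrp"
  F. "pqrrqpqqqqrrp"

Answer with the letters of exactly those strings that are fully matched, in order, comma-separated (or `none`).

A → match
B → no match
C → no match
D → match
E → match
F → no match

A, D, E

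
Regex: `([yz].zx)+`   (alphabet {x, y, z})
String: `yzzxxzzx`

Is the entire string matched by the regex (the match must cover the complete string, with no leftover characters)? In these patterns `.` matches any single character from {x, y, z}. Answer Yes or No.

No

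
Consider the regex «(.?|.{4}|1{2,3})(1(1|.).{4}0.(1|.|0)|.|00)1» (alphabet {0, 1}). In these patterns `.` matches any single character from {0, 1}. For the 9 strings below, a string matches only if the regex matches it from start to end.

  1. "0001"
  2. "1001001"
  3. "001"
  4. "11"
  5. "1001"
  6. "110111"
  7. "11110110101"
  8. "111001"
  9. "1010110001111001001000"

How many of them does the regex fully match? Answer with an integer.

1. "0001" → match
2. "1001001" → match
3. "001" → match
4. "11" → match
5. "1001" → match
6. "110111" → match
7. "11110110101" → match
8. "111001" → match
9 → no match — must end with "1"
Total matched: 8

8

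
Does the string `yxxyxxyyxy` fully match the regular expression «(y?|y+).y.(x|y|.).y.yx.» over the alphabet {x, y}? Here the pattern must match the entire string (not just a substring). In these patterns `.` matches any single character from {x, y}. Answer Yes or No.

No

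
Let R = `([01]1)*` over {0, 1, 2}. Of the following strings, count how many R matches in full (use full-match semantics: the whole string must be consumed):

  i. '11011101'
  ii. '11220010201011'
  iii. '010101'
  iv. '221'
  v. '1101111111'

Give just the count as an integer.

i → match
ii → no match
iii → match
iv → no match
v → match
Total matched: 3

3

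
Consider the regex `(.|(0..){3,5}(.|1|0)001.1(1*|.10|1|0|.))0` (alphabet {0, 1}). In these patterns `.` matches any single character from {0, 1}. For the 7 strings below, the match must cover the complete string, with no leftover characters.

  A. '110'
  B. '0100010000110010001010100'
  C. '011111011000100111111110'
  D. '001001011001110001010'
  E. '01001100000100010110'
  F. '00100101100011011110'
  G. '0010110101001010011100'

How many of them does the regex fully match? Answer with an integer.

2

A → no match
B → match
C → no match
D → no match
E → match
F → no match
G → no match
Total matched: 2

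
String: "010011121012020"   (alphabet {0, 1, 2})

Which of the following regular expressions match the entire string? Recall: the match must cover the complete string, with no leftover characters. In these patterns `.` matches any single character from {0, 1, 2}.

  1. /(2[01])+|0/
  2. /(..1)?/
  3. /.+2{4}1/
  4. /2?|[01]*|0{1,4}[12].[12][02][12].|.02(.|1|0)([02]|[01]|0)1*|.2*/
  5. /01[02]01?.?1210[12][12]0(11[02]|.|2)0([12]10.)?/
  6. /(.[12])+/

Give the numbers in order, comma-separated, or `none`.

5

1 → no match
2 → no match
3 → no match — must end with "21"
4 → no match
5 → match
6 → no match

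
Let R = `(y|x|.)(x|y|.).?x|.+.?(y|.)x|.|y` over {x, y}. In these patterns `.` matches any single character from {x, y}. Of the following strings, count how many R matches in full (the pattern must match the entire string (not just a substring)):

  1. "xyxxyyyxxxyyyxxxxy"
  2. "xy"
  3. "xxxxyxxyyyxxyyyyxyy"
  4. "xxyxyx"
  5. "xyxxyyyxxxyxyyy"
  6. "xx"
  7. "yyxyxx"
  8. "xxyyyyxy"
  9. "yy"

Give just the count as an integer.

2

1 → no match
2 → no match
3 → no match
4 → match
5 → no match
6 → no match
7 → match
8 → no match
9 → no match
Total matched: 2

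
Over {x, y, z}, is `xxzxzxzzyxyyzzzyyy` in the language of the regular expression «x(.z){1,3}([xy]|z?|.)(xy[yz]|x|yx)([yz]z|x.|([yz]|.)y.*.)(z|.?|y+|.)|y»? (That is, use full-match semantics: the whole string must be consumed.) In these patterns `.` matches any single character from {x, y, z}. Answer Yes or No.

Yes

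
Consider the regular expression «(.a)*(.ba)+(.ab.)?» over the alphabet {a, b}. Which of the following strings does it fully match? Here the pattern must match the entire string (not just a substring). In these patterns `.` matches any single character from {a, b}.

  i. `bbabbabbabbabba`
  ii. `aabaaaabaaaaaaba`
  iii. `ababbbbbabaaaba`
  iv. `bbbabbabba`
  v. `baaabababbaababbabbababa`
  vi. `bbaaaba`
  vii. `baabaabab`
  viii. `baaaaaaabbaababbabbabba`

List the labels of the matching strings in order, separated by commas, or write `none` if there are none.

i → match
ii → no match
iii → no match
iv → no match
v → match
vi → match
vii → no match
viii → match

i, v, vi, viii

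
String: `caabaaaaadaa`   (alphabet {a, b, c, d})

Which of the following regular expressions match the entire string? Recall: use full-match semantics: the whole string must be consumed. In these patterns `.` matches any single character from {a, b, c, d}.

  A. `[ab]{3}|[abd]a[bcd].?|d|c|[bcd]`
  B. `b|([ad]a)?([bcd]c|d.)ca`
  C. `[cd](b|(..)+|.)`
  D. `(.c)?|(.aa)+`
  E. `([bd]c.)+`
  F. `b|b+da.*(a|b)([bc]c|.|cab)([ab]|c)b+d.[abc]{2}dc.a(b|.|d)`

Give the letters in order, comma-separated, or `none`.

D

A → no match
B → no match
C → no match
D → match
E → no match
F → no match — must start with `b`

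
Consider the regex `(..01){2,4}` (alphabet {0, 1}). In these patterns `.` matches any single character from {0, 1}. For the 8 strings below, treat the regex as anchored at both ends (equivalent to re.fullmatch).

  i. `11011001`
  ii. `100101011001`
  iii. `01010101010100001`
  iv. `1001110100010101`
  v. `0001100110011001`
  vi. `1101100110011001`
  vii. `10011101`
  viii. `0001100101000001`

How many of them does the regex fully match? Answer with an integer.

6

i → match
ii → match
iii → no match
iv → match
v → match
vi → match
vii → match
viii → no match
Total matched: 6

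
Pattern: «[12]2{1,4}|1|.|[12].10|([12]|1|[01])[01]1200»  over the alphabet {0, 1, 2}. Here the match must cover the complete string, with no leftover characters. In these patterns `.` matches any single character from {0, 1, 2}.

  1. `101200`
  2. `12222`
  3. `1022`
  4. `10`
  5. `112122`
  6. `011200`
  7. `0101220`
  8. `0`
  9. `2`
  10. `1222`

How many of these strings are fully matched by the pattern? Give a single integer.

1. `101200` → match
2. `12222` → match
3. `1022` → no match
4. `10` → no match
5. `112122` → no match
6. `011200` → match
7. `0101220` → no match
8. `0` → match
9. `2` → match
10. `1222` → match
Total matched: 6

6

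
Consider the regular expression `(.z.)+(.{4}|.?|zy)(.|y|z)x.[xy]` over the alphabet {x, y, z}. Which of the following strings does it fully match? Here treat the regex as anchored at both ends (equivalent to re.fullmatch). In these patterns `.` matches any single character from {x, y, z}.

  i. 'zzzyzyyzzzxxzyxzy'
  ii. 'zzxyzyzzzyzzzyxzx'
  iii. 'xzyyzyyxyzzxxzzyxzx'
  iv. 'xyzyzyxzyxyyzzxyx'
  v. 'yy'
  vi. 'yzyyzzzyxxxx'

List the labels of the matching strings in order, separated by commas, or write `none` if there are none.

i, ii, vi

i → match
ii → match
iii → no match
iv → no match
v → no match
vi → match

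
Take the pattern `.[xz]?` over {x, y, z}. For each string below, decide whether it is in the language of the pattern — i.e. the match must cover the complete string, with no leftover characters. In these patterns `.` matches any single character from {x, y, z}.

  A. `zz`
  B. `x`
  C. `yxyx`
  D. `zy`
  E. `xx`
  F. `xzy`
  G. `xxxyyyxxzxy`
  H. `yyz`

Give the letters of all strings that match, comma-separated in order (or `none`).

A, B, E

A → match
B → match
C → no match
D → no match
E → match
F → no match
G → no match
H → no match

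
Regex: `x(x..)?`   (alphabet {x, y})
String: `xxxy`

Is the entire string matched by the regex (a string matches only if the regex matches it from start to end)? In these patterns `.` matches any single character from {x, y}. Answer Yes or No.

Yes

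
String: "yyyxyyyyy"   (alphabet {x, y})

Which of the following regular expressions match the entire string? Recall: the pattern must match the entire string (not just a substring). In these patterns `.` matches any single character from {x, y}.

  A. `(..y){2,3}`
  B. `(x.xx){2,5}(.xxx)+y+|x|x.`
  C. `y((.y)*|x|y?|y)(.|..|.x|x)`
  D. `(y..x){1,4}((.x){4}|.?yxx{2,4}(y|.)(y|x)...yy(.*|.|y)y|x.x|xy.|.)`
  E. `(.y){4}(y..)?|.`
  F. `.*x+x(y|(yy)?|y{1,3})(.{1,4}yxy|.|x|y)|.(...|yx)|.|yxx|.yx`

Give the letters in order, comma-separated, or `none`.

A, C

A → match
B → no match — must start with "x"
C → match
D → no match
E → no match
F → no match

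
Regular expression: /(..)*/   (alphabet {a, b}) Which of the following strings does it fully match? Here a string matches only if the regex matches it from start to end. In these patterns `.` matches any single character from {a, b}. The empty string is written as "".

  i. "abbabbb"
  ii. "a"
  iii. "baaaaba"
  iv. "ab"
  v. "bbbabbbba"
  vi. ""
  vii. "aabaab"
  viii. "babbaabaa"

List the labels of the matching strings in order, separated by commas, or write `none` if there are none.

i → no match
ii → no match
iii → no match
iv → match
v → no match
vi → match
vii → match
viii → no match

iv, vi, vii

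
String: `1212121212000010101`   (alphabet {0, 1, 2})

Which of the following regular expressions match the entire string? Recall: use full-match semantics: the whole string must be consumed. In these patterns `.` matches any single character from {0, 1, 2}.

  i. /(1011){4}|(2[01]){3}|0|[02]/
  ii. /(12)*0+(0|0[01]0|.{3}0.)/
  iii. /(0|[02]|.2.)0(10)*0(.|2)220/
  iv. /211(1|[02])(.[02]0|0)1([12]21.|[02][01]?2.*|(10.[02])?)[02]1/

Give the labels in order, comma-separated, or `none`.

i → no match
ii → match
iii → no match — must end with `220`
iv → no match — must start with `211`

ii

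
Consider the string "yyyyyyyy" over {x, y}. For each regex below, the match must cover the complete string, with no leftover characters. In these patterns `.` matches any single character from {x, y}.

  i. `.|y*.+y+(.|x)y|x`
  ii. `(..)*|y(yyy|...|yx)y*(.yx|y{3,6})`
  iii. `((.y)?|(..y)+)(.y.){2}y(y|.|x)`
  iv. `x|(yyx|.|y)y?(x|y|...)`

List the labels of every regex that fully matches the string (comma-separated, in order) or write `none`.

i → match
ii → match
iii → match
iv → no match

i, ii, iii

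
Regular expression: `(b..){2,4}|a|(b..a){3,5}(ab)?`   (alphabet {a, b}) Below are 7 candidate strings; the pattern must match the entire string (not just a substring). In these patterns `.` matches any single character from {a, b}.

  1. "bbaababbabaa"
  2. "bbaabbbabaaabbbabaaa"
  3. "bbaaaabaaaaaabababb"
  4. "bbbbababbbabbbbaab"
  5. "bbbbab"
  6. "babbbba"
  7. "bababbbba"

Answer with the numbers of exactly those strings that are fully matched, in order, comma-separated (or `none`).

1 → no match
2 → match
3 → no match
4 → no match
5 → match
6 → no match
7 → no match

2, 5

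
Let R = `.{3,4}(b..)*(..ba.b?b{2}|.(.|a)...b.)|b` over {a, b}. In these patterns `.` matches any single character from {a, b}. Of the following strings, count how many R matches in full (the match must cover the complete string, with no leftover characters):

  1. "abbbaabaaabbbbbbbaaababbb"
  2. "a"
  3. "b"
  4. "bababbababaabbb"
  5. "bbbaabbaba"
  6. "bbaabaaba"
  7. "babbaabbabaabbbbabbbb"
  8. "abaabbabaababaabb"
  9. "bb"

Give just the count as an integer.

4

1 → no match
2 → no match
3 → match
4 → match
5 → match
6 → no match
7 → no match
8 → match
9 → no match
Total matched: 4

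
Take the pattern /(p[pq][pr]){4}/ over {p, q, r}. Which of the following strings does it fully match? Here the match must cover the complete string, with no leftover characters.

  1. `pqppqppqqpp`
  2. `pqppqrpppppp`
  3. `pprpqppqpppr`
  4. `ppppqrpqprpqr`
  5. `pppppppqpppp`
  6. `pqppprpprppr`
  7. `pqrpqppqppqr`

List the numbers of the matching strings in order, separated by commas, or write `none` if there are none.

1 → no match
2 → match
3 → match
4 → no match
5 → match
6 → match
7 → match

2, 3, 5, 6, 7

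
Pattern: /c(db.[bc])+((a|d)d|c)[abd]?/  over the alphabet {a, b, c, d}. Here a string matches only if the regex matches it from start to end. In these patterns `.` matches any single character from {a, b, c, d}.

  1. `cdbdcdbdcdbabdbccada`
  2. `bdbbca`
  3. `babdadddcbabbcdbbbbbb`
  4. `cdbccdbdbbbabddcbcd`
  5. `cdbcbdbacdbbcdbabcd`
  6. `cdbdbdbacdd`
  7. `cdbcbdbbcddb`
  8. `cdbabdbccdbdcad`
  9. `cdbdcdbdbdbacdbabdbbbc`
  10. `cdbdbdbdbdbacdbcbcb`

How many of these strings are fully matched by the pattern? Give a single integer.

1 → match
2 → no match — must start with `cdb`
3 → no match — must start with `cdb`
4 → no match
5 → match
6 → match
7 → match
8 → match
9 → match
10 → match
Total matched: 7

7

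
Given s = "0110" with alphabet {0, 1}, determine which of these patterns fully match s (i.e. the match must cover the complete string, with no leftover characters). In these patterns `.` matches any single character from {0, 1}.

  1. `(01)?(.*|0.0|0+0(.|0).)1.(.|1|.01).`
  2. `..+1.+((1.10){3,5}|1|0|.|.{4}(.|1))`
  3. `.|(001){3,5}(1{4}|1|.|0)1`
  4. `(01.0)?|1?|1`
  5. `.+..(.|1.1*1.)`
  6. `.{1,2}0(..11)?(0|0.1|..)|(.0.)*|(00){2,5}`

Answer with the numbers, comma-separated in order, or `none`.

4, 5

1 → no match
2 → no match
3 → no match
4 → match
5 → match
6 → no match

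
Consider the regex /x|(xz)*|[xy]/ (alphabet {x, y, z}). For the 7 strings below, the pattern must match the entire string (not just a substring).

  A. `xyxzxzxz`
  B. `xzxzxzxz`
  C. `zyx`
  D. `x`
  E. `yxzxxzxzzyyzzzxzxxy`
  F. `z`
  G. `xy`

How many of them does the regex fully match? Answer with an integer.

A → no match
B → match
C → no match
D → match
E → no match
F → no match
G → no match
Total matched: 2

2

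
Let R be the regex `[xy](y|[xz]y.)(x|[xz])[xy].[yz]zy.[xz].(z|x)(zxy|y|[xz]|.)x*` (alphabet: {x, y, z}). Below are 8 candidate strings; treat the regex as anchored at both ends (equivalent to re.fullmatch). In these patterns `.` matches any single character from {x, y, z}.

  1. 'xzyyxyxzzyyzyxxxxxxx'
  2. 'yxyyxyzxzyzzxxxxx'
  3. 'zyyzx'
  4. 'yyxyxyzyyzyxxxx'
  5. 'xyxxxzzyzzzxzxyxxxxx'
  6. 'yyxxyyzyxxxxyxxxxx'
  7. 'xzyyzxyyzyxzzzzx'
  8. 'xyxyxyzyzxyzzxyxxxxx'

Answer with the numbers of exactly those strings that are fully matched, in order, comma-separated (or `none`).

1, 4, 5, 6, 7, 8

1 → match
2 → no match
3 → no match
4 → match
5 → match
6 → match
7 → match
8 → match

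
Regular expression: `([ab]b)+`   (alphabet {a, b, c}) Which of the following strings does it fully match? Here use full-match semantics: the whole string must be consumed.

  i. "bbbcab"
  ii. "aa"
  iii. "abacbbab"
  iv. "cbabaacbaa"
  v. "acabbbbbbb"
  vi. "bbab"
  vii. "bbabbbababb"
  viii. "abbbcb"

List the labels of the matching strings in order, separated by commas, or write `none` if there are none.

i → no match
ii → no match — must end with "b"
iii → no match
iv → no match — must end with "b"
v → no match
vi → match
vii → no match
viii → no match

vi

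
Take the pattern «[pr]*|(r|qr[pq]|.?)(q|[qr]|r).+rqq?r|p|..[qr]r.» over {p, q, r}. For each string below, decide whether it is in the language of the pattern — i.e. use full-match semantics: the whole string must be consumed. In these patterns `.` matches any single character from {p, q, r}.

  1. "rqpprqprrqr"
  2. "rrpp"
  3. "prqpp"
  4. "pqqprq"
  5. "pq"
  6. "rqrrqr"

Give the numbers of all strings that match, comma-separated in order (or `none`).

1. "rqpprqprrqr" → match
2. "rrpp" → match
3. "prqpp" → no match
4. "pqqprq" → no match
5. "pq" → no match
6. "rqrrqr" → match

1, 2, 6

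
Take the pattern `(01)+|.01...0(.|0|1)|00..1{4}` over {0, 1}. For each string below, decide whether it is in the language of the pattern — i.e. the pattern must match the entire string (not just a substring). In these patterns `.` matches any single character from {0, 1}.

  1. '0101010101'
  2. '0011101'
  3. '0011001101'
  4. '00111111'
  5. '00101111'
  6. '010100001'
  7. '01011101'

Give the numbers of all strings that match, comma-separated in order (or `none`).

1 → match
2 → no match
3 → no match
4 → match
5 → match
6 → no match
7 → no match

1, 4, 5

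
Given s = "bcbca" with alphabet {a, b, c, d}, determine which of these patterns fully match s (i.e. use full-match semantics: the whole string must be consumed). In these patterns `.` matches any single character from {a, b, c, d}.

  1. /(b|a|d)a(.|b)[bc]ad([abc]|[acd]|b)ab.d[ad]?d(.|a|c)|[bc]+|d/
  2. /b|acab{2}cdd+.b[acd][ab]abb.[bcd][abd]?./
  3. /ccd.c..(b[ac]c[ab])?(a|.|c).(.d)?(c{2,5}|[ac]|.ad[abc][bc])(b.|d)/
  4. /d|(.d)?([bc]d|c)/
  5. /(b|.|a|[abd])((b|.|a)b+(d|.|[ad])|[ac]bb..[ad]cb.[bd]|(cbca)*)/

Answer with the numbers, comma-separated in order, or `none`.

1 → no match
2 → no match
3 → no match — must start with "ccd"
4 → no match
5 → match

5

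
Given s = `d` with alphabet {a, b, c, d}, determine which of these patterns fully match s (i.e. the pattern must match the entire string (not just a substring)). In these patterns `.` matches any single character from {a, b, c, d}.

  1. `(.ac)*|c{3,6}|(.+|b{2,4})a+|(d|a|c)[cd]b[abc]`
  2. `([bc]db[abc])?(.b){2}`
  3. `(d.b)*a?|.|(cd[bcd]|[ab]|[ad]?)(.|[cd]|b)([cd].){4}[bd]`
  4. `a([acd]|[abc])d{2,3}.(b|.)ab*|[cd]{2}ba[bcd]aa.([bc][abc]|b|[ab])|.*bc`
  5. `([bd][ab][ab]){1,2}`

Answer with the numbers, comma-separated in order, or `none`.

1 → no match
2 → no match — must end with `b`
3 → match
4 → no match
5 → no match

3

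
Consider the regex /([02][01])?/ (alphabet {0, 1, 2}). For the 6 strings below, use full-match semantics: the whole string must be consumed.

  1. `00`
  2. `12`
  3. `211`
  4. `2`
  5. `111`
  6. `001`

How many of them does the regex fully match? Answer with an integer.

1 → match
2 → no match
3 → no match
4 → no match
5 → no match
6 → no match
Total matched: 1

1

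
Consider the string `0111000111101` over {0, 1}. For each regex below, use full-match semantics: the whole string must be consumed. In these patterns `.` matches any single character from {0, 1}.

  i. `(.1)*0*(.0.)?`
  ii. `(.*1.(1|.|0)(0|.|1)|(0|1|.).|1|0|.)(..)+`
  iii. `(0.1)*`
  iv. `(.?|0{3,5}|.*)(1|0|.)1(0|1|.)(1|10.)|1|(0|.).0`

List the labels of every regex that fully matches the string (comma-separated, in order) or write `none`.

ii, iv

i → no match
ii → match
iii → no match
iv → match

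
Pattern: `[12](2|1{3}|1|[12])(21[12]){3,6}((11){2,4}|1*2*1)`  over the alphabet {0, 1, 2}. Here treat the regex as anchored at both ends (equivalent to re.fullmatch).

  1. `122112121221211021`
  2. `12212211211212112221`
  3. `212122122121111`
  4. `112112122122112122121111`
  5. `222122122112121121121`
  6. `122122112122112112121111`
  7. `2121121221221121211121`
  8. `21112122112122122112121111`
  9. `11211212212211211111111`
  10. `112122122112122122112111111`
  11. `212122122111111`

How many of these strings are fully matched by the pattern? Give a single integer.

1 → no match
2 → match
3 → match
4 → match
5 → no match
6 → match
7 → match
8 → match
9 → match
10 → no match
11 → match
Total matched: 8

8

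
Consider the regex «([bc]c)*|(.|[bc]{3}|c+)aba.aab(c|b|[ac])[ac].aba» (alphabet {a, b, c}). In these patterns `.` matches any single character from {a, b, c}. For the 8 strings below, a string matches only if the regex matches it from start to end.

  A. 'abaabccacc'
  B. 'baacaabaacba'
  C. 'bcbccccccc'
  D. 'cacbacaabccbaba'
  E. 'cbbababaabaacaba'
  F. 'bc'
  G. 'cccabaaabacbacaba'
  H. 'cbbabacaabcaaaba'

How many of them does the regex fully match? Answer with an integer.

4

A → no match
B → no match
C → match
D → no match
E → match
F → match
G → no match
H → match
Total matched: 4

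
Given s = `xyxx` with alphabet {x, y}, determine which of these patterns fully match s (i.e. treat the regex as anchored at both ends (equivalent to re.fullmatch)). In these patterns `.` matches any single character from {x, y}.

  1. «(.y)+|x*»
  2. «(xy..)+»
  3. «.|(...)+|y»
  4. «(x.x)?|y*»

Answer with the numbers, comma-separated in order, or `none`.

2

1 → no match
2 → match
3 → no match
4 → no match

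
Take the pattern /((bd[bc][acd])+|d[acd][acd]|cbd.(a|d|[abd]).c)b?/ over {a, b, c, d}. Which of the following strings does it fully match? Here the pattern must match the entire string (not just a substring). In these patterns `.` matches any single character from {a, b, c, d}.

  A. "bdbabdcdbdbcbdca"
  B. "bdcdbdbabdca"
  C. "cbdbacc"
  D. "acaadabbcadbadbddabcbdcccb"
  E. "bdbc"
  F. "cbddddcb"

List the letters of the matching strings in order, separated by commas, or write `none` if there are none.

A, B, C, E, F

A → match
B → match
C → match
D → no match
E → match
F → match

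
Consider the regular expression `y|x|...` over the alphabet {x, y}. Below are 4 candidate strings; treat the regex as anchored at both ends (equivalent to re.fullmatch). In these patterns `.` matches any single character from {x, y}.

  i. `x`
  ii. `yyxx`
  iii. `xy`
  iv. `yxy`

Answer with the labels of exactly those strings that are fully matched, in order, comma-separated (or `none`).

i, iv

i → match
ii → no match
iii → no match
iv → match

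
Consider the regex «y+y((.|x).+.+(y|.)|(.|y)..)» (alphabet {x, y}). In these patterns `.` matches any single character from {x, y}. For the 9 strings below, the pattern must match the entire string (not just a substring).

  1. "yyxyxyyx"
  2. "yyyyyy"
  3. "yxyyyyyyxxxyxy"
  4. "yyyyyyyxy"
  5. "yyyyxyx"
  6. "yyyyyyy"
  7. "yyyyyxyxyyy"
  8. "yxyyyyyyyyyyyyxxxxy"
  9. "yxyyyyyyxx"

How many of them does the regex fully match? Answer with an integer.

1 → match
2 → match
3 → no match
4 → match
5 → match
6 → match
7 → match
8 → no match
9 → no match
Total matched: 6

6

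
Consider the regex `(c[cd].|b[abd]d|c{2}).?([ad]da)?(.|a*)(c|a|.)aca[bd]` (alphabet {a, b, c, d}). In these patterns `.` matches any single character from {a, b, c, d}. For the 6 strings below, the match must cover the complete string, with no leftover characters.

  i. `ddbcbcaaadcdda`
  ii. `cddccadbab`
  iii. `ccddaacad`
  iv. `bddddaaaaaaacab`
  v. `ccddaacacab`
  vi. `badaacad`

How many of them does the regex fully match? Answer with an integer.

4

i → no match
ii → no match
iii → match
iv → match
v → match
vi → match
Total matched: 4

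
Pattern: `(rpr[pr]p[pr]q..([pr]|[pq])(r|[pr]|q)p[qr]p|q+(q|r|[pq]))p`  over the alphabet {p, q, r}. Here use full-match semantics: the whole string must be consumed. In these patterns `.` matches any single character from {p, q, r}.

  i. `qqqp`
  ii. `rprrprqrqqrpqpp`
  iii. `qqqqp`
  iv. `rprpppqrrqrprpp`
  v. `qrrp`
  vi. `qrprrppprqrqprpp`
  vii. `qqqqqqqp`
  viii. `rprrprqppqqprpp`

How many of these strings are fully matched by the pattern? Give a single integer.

6

i → match
ii → match
iii → match
iv → match
v → no match
vi → no match
vii → match
viii → match
Total matched: 6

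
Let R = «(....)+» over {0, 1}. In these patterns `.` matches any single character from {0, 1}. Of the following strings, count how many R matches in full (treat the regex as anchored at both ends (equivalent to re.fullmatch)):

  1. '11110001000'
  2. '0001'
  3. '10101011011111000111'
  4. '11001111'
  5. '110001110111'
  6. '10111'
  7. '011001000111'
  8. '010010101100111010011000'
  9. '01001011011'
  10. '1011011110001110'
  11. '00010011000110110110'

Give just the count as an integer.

8

1 → no match
2 → match
3 → match
4 → match
5 → match
6 → no match
7 → match
8 → match
9 → no match
10 → match
11 → match
Total matched: 8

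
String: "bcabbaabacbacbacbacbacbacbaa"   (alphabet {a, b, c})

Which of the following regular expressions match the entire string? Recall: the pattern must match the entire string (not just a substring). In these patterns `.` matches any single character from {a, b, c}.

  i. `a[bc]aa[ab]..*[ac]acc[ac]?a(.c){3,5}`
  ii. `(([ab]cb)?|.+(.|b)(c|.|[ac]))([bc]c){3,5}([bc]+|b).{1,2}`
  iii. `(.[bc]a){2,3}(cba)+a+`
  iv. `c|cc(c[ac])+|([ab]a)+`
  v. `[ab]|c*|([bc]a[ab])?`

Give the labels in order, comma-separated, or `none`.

iii

i → no match — must start with "a"
ii → no match
iii → match
iv → no match
v → no match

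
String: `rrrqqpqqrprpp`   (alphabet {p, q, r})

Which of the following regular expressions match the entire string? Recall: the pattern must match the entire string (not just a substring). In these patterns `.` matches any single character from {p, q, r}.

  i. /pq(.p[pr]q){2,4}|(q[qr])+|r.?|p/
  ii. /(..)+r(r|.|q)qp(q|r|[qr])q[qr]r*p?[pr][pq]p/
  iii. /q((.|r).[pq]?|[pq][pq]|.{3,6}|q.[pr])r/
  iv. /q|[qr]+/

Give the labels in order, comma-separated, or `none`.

i → no match
ii → match
iii → no match — must start with `q`
iv → no match

ii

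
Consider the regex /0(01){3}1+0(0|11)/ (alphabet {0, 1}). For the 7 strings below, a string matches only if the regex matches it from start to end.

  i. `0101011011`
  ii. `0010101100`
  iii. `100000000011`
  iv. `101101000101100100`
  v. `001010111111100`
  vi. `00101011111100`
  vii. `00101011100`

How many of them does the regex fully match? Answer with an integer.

4

i → no match — must start with `001`
ii → match
iii → no match — must start with `001`
iv → no match — must start with `001`
v → match
vi → match
vii → match
Total matched: 4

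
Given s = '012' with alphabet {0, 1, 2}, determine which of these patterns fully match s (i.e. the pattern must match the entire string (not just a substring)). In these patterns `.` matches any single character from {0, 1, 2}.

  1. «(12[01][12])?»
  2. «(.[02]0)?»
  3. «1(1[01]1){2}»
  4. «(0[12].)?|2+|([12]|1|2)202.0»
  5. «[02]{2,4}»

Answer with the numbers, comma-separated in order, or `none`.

4

1 → no match
2 → no match
3 → no match — must start with '11'
4 → match
5 → no match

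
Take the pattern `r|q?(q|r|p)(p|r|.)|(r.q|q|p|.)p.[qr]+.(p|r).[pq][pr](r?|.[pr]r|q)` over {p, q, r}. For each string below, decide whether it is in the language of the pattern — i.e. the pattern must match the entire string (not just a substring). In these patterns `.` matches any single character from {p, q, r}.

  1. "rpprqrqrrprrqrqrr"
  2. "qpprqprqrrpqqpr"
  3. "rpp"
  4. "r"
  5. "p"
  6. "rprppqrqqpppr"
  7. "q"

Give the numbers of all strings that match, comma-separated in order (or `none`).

1 → match
2 → no match
3 → no match
4 → match
5 → no match
6 → no match
7 → no match

1, 4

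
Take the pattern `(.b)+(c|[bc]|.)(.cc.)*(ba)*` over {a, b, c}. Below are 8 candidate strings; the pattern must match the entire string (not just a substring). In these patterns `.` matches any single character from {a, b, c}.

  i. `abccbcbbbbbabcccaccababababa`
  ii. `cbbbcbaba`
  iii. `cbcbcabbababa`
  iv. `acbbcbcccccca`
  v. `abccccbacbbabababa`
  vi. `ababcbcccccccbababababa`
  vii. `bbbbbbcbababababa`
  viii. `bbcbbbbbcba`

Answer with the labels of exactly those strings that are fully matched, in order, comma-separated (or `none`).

ii, vi, vii, viii

i → no match
ii. `cbbbcbaba` → match
iii → no match
iv → no match
v → no match
vi → match
vii → match
viii. `bbcbbbbbcba` → match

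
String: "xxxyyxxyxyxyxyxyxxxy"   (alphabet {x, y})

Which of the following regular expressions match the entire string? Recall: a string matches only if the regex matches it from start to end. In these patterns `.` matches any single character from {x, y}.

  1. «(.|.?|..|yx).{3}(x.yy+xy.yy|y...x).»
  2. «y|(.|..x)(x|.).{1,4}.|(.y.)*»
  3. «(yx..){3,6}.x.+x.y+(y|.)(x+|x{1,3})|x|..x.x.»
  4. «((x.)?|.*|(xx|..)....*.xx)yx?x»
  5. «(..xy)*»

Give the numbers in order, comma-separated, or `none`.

5

1 → no match
2 → no match
3 → no match
4 → no match — must end with "x"
5 → match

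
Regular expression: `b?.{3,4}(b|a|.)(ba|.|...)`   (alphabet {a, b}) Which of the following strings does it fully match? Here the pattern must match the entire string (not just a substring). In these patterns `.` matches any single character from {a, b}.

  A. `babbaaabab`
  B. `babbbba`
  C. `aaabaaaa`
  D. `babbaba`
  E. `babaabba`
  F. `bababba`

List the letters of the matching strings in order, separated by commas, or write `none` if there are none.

B, C, D, E, F

A. `babbaaabab` → no match
B. `babbbba` → match
C. `aaabaaaa` → match
D. `babbaba` → match
E. `babaabba` → match
F. `bababba` → match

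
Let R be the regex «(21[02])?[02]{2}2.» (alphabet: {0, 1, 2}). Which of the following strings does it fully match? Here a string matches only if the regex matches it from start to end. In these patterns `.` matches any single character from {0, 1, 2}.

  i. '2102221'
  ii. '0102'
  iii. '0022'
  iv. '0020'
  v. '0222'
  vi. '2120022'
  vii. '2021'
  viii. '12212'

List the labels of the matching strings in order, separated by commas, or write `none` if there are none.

i. '2102221' → match
ii. '0102' → no match
iii. '0022' → match
iv. '0020' → match
v. '0222' → match
vi. '2120022' → match
vii. '2021' → match
viii. '12212' → no match

i, iii, iv, v, vi, vii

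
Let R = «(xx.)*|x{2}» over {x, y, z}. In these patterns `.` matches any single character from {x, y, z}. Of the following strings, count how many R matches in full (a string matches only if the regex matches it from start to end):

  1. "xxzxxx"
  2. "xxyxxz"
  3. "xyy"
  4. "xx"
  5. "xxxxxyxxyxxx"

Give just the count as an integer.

4

1 → match
2 → match
3 → no match
4 → match
5 → match
Total matched: 4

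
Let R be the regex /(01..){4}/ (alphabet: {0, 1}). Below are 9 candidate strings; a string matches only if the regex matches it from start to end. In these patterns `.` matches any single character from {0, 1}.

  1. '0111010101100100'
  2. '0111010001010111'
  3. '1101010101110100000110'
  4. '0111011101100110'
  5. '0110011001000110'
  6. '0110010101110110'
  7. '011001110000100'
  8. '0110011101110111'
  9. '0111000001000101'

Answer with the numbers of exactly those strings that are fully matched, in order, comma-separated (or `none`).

1 → match
2 → match
3 → no match — must start with '01'
4 → match
5 → match
6 → match
7 → no match
8 → match
9 → no match

1, 2, 4, 5, 6, 8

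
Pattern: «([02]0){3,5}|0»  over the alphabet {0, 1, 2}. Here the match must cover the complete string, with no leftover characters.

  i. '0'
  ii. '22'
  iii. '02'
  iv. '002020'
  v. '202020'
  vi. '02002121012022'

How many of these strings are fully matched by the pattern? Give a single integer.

i. '0' → match
ii. '22' → no match — must end with '0'
iii. '02' → no match — must end with '0'
iv. '002020' → match
v. '202020' → match
vi → no match — must end with '0'
Total matched: 3

3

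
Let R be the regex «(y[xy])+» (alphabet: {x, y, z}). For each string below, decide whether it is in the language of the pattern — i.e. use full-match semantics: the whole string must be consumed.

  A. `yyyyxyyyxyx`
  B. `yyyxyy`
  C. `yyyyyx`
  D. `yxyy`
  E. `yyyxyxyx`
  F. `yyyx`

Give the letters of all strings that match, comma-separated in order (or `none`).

A → no match
B → match
C → match
D → match
E → match
F → match

B, C, D, E, F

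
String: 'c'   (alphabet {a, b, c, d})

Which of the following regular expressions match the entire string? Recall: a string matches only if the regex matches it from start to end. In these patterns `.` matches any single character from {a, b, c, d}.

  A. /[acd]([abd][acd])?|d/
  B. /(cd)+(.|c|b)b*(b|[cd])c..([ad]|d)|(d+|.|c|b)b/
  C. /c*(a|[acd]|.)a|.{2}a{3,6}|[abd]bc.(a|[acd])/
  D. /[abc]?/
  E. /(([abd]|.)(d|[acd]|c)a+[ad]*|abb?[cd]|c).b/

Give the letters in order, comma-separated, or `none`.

A, D

A → match
B → no match
C → no match
D → match
E → no match — must end with 'b'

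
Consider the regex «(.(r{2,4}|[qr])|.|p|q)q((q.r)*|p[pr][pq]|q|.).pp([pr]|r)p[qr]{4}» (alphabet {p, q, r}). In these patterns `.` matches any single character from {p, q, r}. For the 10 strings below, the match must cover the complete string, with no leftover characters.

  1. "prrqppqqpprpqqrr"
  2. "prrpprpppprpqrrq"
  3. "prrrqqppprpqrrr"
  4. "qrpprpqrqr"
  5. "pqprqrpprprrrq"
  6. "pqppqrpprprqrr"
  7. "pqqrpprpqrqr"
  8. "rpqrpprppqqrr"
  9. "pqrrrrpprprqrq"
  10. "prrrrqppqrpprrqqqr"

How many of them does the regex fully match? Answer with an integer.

1 → match
2 → no match
3 → match
4. "qrpprpqrqr" → no match
5 → match
6 → match
7. "pqqrpprpqrqr" → match
8 → no match
9 → no match
10 → no match
Total matched: 5

5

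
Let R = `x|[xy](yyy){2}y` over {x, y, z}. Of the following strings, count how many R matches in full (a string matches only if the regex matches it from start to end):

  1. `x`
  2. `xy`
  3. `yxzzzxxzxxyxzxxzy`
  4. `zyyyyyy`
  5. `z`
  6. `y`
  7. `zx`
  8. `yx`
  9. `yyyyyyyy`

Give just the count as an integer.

2

1 → match
2 → no match
3 → no match
4 → no match
5 → no match
6 → no match
7 → no match
8 → no match
9 → match
Total matched: 2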